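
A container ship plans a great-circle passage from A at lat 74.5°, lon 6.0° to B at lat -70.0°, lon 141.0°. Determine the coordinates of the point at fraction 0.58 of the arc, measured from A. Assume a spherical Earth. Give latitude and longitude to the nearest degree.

Write both endpoints as unit vectors p₁, p₂ with components (cos φ cos λ, cos φ sin λ, sin φ).
The central angle between the endpoints is δ = arccos(p₁·p₂) ≈ 2.897 rad (166.0°).
Interpolate at f = 0.58 with slerp weights a = sin((1−f)δ)/sin δ ≈ 3.867, b = sin(fδ)/sin δ ≈ 4.099.
p = a·p₁ + b·p₂ ≈ (-0.062, 0.990, -0.125); φ = arcsin(p_z) ≈ -7.17°, λ = atan2(p_y, p_x) ≈ 93.56°.

≈ lat -7°, lon 94°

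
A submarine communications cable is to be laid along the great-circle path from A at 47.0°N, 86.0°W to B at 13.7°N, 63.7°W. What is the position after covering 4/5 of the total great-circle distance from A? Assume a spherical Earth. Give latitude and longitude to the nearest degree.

Convert each endpoint to a unit vector on the sphere (x = cos φ cos λ, y = cos φ sin λ, z = sin φ).
The central angle between the endpoints is δ = arccos(p₁·p₂) ≈ 0.666 rad (38.2°).
Interpolate at f = 4/5 with slerp weights a = sin((1−f)δ)/sin δ ≈ 0.215, b = sin(fδ)/sin δ ≈ 0.822.
p = a·p₁ + b·p₂ ≈ (0.364, -0.862, 0.352); φ = arcsin(p_z) ≈ 20.60°, λ = atan2(p_y, p_x) ≈ -67.11°.

≈ 21°N, 67°W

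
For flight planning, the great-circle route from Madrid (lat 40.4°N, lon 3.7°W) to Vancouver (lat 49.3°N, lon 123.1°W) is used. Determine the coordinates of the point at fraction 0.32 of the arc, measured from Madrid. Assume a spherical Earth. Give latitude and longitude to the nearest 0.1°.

Convert each endpoint to a unit vector on the sphere (x = cos φ cos λ, y = cos φ sin λ, z = sin φ).
The central angle between the endpoints is δ = arccos(p₁·p₂) ≈ 1.321 rad (75.7°).
Interpolate at f = 0.32 with slerp weights a = sin((1−f)δ)/sin δ ≈ 0.807, b = sin(fδ)/sin δ ≈ 0.423.
p = a·p₁ + b·p₂ ≈ (0.463, -0.271, 0.844); φ = arcsin(p_z) ≈ 57.58°, λ = atan2(p_y, p_x) ≈ -30.35°.

≈ lat 57.6°N, lon 30.3°W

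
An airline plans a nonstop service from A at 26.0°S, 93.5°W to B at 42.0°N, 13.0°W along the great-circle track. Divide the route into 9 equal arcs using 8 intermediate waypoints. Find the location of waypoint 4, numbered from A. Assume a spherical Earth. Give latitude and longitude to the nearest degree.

Write both endpoints as unit vectors p₁, p₂ with components (cos φ cos λ, cos φ sin λ, sin φ).
The central angle between the endpoints is δ = arccos(p₁·p₂) ≈ 1.755 rad (100.5°).
Interpolate at f = 4/9 with slerp weights a = sin((1−f)δ)/sin δ ≈ 0.842, b = sin(fδ)/sin δ ≈ 0.715.
p = a·p₁ + b·p₂ ≈ (0.472, -0.875, 0.110); φ = arcsin(p_z) ≈ 6.29°, λ = atan2(p_y, p_x) ≈ -61.66°.

≈ 6°N, 62°W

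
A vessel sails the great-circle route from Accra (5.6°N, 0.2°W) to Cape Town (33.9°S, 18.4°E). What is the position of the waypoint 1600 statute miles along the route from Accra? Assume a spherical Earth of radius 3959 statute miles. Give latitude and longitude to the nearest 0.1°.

≈ (15.7°S, 8.9°E)

Convert each endpoint to a unit vector on the sphere (x = cos φ cos λ, y = cos φ sin λ, z = sin φ).
The central angle between the endpoints is δ = arccos(p₁·p₂) ≈ 0.755 rad (43.2°). The total great-circle distance is δ·R ≈ 0.755 × 3959 ≈ 2988 mi, so the target fraction is f = 1600/2988 ≈ 0.536.
Interpolate at f ≈ 0.536 with slerp weights a = sin((1−f)δ)/sin δ ≈ 0.501, b = sin(fδ)/sin δ ≈ 0.574.
p = a·p₁ + b·p₂ ≈ (0.951, 0.149, -0.271); φ = arcsin(p_z) ≈ -15.74°, λ = atan2(p_y, p_x) ≈ 8.88°.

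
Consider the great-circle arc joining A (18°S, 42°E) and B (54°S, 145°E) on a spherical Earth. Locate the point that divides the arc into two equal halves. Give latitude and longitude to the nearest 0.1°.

≈ (48.2°S, 77.0°E)

Convert each endpoint to a unit vector on the sphere (x = cos φ cos λ, y = cos φ sin λ, z = sin φ).
The central angle between the endpoints is δ = arccos(p₁·p₂) ≈ 1.446 rad (82.9°).
Interpolate at f = 1/2 with slerp weights a = sin((1−f)δ)/sin δ ≈ 0.667, b = sin(fδ)/sin δ ≈ 0.667.
p = a·p₁ + b·p₂ ≈ (0.150, 0.649, -0.746); φ = arcsin(p_z) ≈ -48.21°, λ = atan2(p_y, p_x) ≈ 76.97°.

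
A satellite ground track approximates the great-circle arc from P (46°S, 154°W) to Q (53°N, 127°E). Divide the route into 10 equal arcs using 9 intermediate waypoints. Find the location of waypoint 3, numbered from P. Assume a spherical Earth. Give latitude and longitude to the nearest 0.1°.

Convert each endpoint to a unit vector on the sphere (x = cos φ cos λ, y = cos φ sin λ, z = sin φ).
The central angle between the endpoints is δ = arccos(p₁·p₂) ≈ 2.088 rad (119.7°).
Interpolate at f = 3/10 with slerp weights a = sin((1−f)δ)/sin δ ≈ 1.144, b = sin(fδ)/sin δ ≈ 0.675.
p = a·p₁ + b·p₂ ≈ (-0.959, -0.024, -0.284); φ = arcsin(p_z) ≈ -16.50°, λ = atan2(p_y, p_x) ≈ -178.56°.

≈ (16.5°S, 178.6°W)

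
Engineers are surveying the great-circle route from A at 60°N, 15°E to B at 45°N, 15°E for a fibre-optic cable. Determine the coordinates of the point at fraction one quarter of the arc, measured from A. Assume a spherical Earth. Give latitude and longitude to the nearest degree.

≈ 56°N, 15°E

Convert each endpoint to a unit vector on the sphere (x = cos φ cos λ, y = cos φ sin λ, z = sin φ).
The central angle between the endpoints is δ = arccos(p₁·p₂) ≈ 0.262 rad (15.0°).
Interpolate at f = 1/4 with slerp weights a = sin((1−f)δ)/sin δ ≈ 0.754, b = sin(fδ)/sin δ ≈ 0.253.
p = a·p₁ + b·p₂ ≈ (0.537, 0.144, 0.831); φ = arcsin(p_z) ≈ 56.25°, λ = atan2(p_y, p_x) ≈ 15.00°.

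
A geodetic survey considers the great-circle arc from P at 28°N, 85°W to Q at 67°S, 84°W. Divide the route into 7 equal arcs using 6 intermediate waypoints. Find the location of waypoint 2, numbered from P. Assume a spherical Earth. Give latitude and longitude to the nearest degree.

Convert each endpoint to a unit vector on the sphere (x = cos φ cos λ, y = cos φ sin λ, z = sin φ).
The central angle between the endpoints is δ = arccos(p₁·p₂) ≈ 1.658 rad (95.0°).
Interpolate at f = 2/7 with slerp weights a = sin((1−f)δ)/sin δ ≈ 0.930, b = sin(fδ)/sin δ ≈ 0.458.
p = a·p₁ + b·p₂ ≈ (0.090, -0.996, 0.015); φ = arcsin(p_z) ≈ 0.86°, λ = atan2(p_y, p_x) ≈ -84.82°.

≈ 1°N, 85°W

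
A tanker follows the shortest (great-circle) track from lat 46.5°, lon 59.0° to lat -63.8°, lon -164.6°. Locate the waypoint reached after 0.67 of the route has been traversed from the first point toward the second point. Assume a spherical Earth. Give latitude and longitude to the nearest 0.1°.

≈ lat -41.9°, lon 113.8°

Convert each endpoint to a unit vector on the sphere (x = cos φ cos λ, y = cos φ sin λ, z = sin φ).
The central angle between the endpoints is δ = arccos(p₁·p₂) ≈ 2.628 rad (150.6°).
Interpolate at f = 0.67 with slerp weights a = sin((1−f)δ)/sin δ ≈ 1.552, b = sin(fδ)/sin δ ≈ 1.998.
p = a·p₁ + b·p₂ ≈ (-0.300, 0.681, -0.668); φ = arcsin(p_z) ≈ -41.88°, λ = atan2(p_y, p_x) ≈ 113.80°.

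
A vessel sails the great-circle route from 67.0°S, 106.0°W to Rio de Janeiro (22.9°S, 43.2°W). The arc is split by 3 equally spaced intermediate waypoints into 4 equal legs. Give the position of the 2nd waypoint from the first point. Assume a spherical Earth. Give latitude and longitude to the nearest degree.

≈ 49°S, 61°W

Convert each endpoint to a unit vector on the sphere (x = cos φ cos λ, y = cos φ sin λ, z = sin φ).
The central angle between the endpoints is δ = arccos(p₁·p₂) ≈ 1.021 rad (58.5°).
Interpolate at f = 2/4 with slerp weights a = sin((1−f)δ)/sin δ ≈ 0.573, b = sin(fδ)/sin δ ≈ 0.573.
p = a·p₁ + b·p₂ ≈ (0.323, -0.577, -0.750); φ = arcsin(p_z) ≈ -48.63°, λ = atan2(p_y, p_x) ≈ -60.74°.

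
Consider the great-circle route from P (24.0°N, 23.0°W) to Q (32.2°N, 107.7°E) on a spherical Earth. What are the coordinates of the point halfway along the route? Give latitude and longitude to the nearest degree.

Convert each endpoint to a unit vector on the sphere (x = cos φ cos λ, y = cos φ sin λ, z = sin φ).
The central angle between the endpoints is δ = arccos(p₁·p₂) ≈ 1.862 rad (106.7°).
Interpolate at f = 1/2 with slerp weights a = sin((1−f)δ)/sin δ ≈ 0.838, b = sin(fδ)/sin δ ≈ 0.838.
p = a·p₁ + b·p₂ ≈ (0.489, 0.376, 0.787); φ = arcsin(p_z) ≈ 51.91°, λ = atan2(p_y, p_x) ≈ 37.58°.

≈ (52°N, 38°E)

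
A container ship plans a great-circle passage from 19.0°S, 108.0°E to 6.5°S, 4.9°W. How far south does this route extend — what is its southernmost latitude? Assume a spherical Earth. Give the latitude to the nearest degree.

The great circle lies in the plane with unit normal n̂ = (p₁ × p₂)/|p₁ × p₂|.
Here n̂_z ≈ -0.916; the vertex latitude is φ_max = arccos|n̂_z| ≈ 23.6°.

≈ 24°S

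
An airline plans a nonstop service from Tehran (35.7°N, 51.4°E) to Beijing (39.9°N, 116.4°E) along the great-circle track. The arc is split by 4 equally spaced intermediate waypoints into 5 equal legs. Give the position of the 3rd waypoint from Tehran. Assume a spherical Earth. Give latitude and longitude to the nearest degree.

Write both endpoints as unit vectors p₁, p₂ with components (cos φ cos λ, cos φ sin λ, sin φ).
The central angle between the endpoints is δ = arccos(p₁·p₂) ≈ 0.879 rad (50.4°).
Interpolate at f = 3/5 with slerp weights a = sin((1−f)δ)/sin δ ≈ 0.447, b = sin(fδ)/sin δ ≈ 0.654.
p = a·p₁ + b·p₂ ≈ (0.004, 0.733, 0.680); φ = arcsin(p_z) ≈ 42.86°, λ = atan2(p_y, p_x) ≈ 89.71°.

≈ 43°N, 90°E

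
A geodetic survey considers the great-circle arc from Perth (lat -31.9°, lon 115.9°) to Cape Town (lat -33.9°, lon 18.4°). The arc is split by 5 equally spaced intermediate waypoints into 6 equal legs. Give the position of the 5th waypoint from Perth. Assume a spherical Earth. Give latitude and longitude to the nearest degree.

Write both endpoints as unit vectors p₁, p₂ with components (cos φ cos λ, cos φ sin λ, sin φ).
The central angle between the endpoints is δ = arccos(p₁·p₂) ≈ 1.367 rad (78.3°).
Interpolate at f = 5/6 with slerp weights a = sin((1−f)δ)/sin δ ≈ 0.231, b = sin(fδ)/sin δ ≈ 0.927.
p = a·p₁ + b·p₂ ≈ (0.645, 0.419, -0.639); φ = arcsin(p_z) ≈ -39.73°, λ = atan2(p_y, p_x) ≈ 33.02°.

≈ lat -40°, lon 33°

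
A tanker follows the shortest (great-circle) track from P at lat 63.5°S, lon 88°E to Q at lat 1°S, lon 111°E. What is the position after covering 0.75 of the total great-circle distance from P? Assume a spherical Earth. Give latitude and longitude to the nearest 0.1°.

≈ lat 16.9°S, lon 107.8°E

From cos δ = sin φ₁ sin φ₂ + cos φ₁ cos φ₂ cos Δλ, the central angle is δ ≈ 1.130 rad (64.8°).
Interpolate at f = 0.75 with slerp weights a = sin((1−f)δ)/sin δ ≈ 0.308, b = sin(fδ)/sin δ ≈ 0.829.
p = a·p₁ + b·p₂ ≈ (-0.292, 0.911, -0.290); φ = arcsin(p_z) ≈ -16.88°, λ = atan2(p_y, p_x) ≈ 107.78°.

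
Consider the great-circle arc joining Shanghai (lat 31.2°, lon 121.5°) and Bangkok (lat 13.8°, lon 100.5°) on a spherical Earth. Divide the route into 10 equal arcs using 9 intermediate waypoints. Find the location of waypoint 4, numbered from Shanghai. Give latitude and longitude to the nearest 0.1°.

≈ lat 24.6°, lon 112.4°

Write both endpoints as unit vectors p₁, p₂ with components (cos φ cos λ, cos φ sin λ, sin φ).
The central angle between the endpoints is δ = arccos(p₁·p₂) ≈ 0.453 rad (26.0°).
Interpolate at f = 4/10 with slerp weights a = sin((1−f)δ)/sin δ ≈ 0.613, b = sin(fδ)/sin δ ≈ 0.412.
p = a·p₁ + b·p₂ ≈ (-0.347, 0.841, 0.416); φ = arcsin(p_z) ≈ 24.58°, λ = atan2(p_y, p_x) ≈ 112.43°.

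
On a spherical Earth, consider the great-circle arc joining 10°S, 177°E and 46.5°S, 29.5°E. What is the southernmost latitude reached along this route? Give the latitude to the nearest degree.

The great circle lies in the plane with unit normal n̂ = (p₁ × p₂)/|p₁ × p₂|.
Here n̂_z ≈ -0.407; the vertex latitude is φ_max = arccos|n̂_z| ≈ 66.0°.
Check via Clairaut: cos φ_max = |cos φ₁| · sin C = cos(10.0°)·sin(155.6°) ≈ 0.407, again giving ≈ 66.0°.

≈ 66°S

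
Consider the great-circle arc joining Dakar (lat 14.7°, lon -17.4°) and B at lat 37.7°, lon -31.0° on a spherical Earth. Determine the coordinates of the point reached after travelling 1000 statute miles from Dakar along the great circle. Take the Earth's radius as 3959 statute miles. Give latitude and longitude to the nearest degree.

≈ lat 28°, lon -24°

Write both endpoints as unit vectors p₁, p₂ with components (cos φ cos λ, cos φ sin λ, sin φ).
The central angle between the endpoints is δ = arccos(p₁·p₂) ≈ 0.453 rad (26.0°). The total great-circle distance is δ·R ≈ 0.453 × 3959 ≈ 1794 mi, so the target fraction is f = 1000/1794 ≈ 0.557.
Interpolate at f ≈ 0.557 with slerp weights a = sin((1−f)δ)/sin δ ≈ 0.455, b = sin(fδ)/sin δ ≈ 0.571.
p = a·p₁ + b·p₂ ≈ (0.807, -0.364, 0.465); φ = arcsin(p_z) ≈ 27.68°, λ = atan2(p_y, p_x) ≈ -24.29°.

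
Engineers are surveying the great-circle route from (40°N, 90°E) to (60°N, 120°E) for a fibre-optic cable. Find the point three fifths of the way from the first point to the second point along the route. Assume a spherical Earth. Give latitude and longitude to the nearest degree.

≈ (53°N, 105°E)

Write both endpoints as unit vectors p₁, p₂ with components (cos φ cos λ, cos φ sin λ, sin φ).
The central angle between the endpoints is δ = arccos(p₁·p₂) ≈ 0.477 rad (27.3°).
Interpolate at f = 3/5 with slerp weights a = sin((1−f)δ)/sin δ ≈ 0.413, b = sin(fδ)/sin δ ≈ 0.615.
p = a·p₁ + b·p₂ ≈ (-0.154, 0.583, 0.798); φ = arcsin(p_z) ≈ 52.94°, λ = atan2(p_y, p_x) ≈ 104.78°.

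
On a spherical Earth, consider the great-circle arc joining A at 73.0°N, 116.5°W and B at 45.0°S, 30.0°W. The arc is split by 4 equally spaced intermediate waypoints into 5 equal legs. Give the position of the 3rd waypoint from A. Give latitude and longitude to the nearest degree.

The haversine formula gives a central angle δ ≈ 2.296 rad (131.6°) between the endpoints.
Interpolate at f = 3/5 with slerp weights a = sin((1−f)δ)/sin δ ≈ 1.062, b = sin(fδ)/sin δ ≈ 1.312.
p = a·p₁ + b·p₂ ≈ (0.665, -0.742, 0.088); φ = arcsin(p_z) ≈ 5.06°, λ = atan2(p_y, p_x) ≈ -48.13°.

≈ 5°N, 48°W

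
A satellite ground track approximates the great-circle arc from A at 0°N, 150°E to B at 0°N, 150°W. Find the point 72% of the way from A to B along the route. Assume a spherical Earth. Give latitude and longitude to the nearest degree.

Convert each endpoint to a unit vector on the sphere (x = cos φ cos λ, y = cos φ sin λ, z = sin φ).
The central angle between the endpoints is δ = arccos(p₁·p₂) ≈ 1.047 rad (60.0°).
Interpolate at f = 0.72 with slerp weights a = sin((1−f)δ)/sin δ ≈ 0.334, b = sin(fδ)/sin δ ≈ 0.790.
p = a·p₁ + b·p₂ ≈ (-0.974, -0.228, 0.000); φ = arcsin(p_z) ≈ 0.00°, λ = atan2(p_y, p_x) ≈ -166.80°.

≈ 0°N, 167°W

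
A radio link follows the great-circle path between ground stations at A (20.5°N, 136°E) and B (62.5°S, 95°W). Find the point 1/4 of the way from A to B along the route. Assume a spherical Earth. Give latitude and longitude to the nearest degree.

Write both endpoints as unit vectors p₁, p₂ with components (cos φ cos λ, cos φ sin λ, sin φ).
The central angle between the endpoints is δ = arccos(p₁·p₂) ≈ 2.193 rad (125.6°).
Interpolate at f = 1/4 with slerp weights a = sin((1−f)δ)/sin δ ≈ 1.227, b = sin(fδ)/sin δ ≈ 0.641.
p = a·p₁ + b·p₂ ≈ (-0.853, 0.504, -0.139); φ = arcsin(p_z) ≈ -8.00°, λ = atan2(p_y, p_x) ≈ 149.44°.

≈ (8°S, 149°E)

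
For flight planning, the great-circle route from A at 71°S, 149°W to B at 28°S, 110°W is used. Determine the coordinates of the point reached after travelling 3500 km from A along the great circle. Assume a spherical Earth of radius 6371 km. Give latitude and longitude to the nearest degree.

From cos δ = sin φ₁ sin φ₂ + cos φ₁ cos φ₂ cos Δλ, the central angle is δ ≈ 0.840 rad (48.1°). The total great-circle distance is δ·R ≈ 0.840 × 6371 ≈ 5353 km, so the target fraction is f = 3500/5353 ≈ 0.654.
Interpolate at f ≈ 0.654 with slerp weights a = sin((1−f)δ)/sin δ ≈ 0.385, b = sin(fδ)/sin δ ≈ 0.701.
p = a·p₁ + b·p₂ ≈ (-0.319, -0.646, -0.693); φ = arcsin(p_z) ≈ -43.88°, λ = atan2(p_y, p_x) ≈ -116.28°.

≈ 44°S, 116°W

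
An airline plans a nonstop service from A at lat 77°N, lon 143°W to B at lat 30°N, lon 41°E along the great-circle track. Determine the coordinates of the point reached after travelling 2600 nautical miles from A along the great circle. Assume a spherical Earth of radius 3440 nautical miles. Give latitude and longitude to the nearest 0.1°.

The haversine formula gives a central angle δ ≈ 1.274 rad (73.0°) between the endpoints. The total great-circle distance is δ·R ≈ 1.274 × 3440 ≈ 4381 nmi, so the target fraction is f = 2600/4381 ≈ 0.593.
Interpolate at f ≈ 0.593 with slerp weights a = sin((1−f)δ)/sin δ ≈ 0.518, b = sin(fδ)/sin δ ≈ 0.717.
p = a·p₁ + b·p₂ ≈ (0.376, 0.337, 0.863); φ = arcsin(p_z) ≈ 59.66°, λ = atan2(p_y, p_x) ≈ 41.92°.

≈ lat 59.7°N, lon 41.9°E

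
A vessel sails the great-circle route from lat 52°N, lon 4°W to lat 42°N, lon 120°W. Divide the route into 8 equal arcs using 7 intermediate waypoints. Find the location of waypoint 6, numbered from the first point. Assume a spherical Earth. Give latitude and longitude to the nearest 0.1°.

≈ lat 55.2°N, lon 101.8°W

Convert each endpoint to a unit vector on the sphere (x = cos φ cos λ, y = cos φ sin λ, z = sin φ).
The central angle between the endpoints is δ = arccos(p₁·p₂) ≈ 1.238 rad (70.9°).
Interpolate at f = 6/8 with slerp weights a = sin((1−f)δ)/sin δ ≈ 0.322, b = sin(fδ)/sin δ ≈ 0.847.
p = a·p₁ + b·p₂ ≈ (-0.117, -0.559, 0.821); φ = arcsin(p_z) ≈ 55.17°, λ = atan2(p_y, p_x) ≈ -101.81°.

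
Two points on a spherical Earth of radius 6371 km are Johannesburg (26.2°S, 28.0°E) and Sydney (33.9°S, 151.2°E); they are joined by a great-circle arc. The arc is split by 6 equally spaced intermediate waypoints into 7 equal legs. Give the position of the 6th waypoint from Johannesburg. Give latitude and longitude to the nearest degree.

≈ 42°S, 137°E

Convert each endpoint to a unit vector on the sphere (x = cos φ cos λ, y = cos φ sin λ, z = sin φ).
The central angle between the endpoints is δ = arccos(p₁·p₂) ≈ 1.733 rad (99.3°).
Interpolate at f = 6/7 with slerp weights a = sin((1−f)δ)/sin δ ≈ 0.248, b = sin(fδ)/sin δ ≈ 1.010.
p = a·p₁ + b·p₂ ≈ (-0.538, 0.508, -0.673); φ = arcsin(p_z) ≈ -42.28°, λ = atan2(p_y, p_x) ≈ 136.61°.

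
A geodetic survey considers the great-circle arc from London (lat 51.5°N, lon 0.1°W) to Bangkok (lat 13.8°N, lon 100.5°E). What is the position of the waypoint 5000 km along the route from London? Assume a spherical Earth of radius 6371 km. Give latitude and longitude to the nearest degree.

≈ lat 43°N, lon 67°E

Convert each endpoint to a unit vector on the sphere (x = cos φ cos λ, y = cos φ sin λ, z = sin φ).
The central angle between the endpoints is δ = arccos(p₁·p₂) ≈ 1.495 rad (85.7°). The total great-circle distance is δ·R ≈ 1.495 × 6371 ≈ 9526 km, so the target fraction is f = 5000/9526 ≈ 0.525.
Interpolate at f ≈ 0.525 with slerp weights a = sin((1−f)δ)/sin δ ≈ 0.654, b = sin(fδ)/sin δ ≈ 0.709.
p = a·p₁ + b·p₂ ≈ (0.282, 0.676, 0.681); φ = arcsin(p_z) ≈ 42.91°, λ = atan2(p_y, p_x) ≈ 67.38°.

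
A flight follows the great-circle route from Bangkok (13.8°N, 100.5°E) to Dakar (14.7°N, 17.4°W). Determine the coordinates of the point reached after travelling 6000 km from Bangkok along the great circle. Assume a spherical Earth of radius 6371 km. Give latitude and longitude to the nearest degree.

≈ 26°N, 44°E

From cos δ = sin φ₁ sin φ₂ + cos φ₁ cos φ₂ cos Δλ, the central angle is δ ≈ 1.960 rad (112.3°). The total great-circle distance is δ·R ≈ 1.960 × 6371 ≈ 12484 km, so the target fraction is f = 6000/12484 ≈ 0.481.
Interpolate at f ≈ 0.481 with slerp weights a = sin((1−f)δ)/sin δ ≈ 0.920, b = sin(fδ)/sin δ ≈ 0.874.
p = a·p₁ + b·p₂ ≈ (0.644, 0.625, 0.441); φ = arcsin(p_z) ≈ 26.17°, λ = atan2(p_y, p_x) ≈ 44.17°.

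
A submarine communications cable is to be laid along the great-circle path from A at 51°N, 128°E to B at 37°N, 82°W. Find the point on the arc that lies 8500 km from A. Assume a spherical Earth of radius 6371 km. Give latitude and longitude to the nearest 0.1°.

From cos δ = sin φ₁ sin φ₂ + cos φ₁ cos φ₂ cos Δλ, the central angle is δ ≈ 1.538 rad (88.1°). The total great-circle distance is δ·R ≈ 1.538 × 6371 ≈ 9801 km, so the target fraction is f = 8500/9801 ≈ 0.867.
Interpolate at f ≈ 0.867 with slerp weights a = sin((1−f)δ)/sin δ ≈ 0.203, b = sin(fδ)/sin δ ≈ 0.973.
p = a·p₁ + b·p₂ ≈ (0.030, -0.669, 0.743); φ = arcsin(p_z) ≈ 47.99°, λ = atan2(p_y, p_x) ≈ -87.47°.

≈ 48.0°N, 87.5°W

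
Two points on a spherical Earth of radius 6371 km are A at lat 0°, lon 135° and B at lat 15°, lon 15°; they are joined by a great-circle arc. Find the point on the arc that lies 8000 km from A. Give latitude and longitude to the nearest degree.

≈ lat 16°, lon 64°

Convert each endpoint to a unit vector on the sphere (x = cos φ cos λ, y = cos φ sin λ, z = sin φ).
The central angle between the endpoints is δ = arccos(p₁·p₂) ≈ 2.075 rad (118.9°). The total great-circle distance is δ·R ≈ 2.075 × 6371 ≈ 13219 km, so the target fraction is f = 8000/13219 ≈ 0.605.
Interpolate at f ≈ 0.605 with slerp weights a = sin((1−f)δ)/sin δ ≈ 0.834, b = sin(fδ)/sin δ ≈ 1.086.
p = a·p₁ + b·p₂ ≈ (0.423, 0.861, 0.281); φ = arcsin(p_z) ≈ 16.32°, λ = atan2(p_y, p_x) ≈ 63.84°.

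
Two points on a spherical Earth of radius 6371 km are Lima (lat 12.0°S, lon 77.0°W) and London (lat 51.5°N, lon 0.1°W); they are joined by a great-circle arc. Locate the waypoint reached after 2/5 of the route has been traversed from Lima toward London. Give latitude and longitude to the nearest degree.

Write both endpoints as unit vectors p₁, p₂ with components (cos φ cos λ, cos φ sin λ, sin φ).
The central angle between the endpoints is δ = arccos(p₁·p₂) ≈ 1.596 rad (91.4°).
Interpolate at f = 2/5 with slerp weights a = sin((1−f)δ)/sin δ ≈ 0.818, b = sin(fδ)/sin δ ≈ 0.596.
p = a·p₁ + b·p₂ ≈ (0.551, -0.780, 0.296); φ = arcsin(p_z) ≈ 17.24°, λ = atan2(p_y, p_x) ≈ -54.77°.

≈ lat 17°N, lon 55°W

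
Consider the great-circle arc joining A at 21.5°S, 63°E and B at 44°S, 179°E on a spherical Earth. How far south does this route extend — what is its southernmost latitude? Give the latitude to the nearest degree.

≈ 53°S

The great circle lies in the plane with unit normal n̂ = (p₁ × p₂)/|p₁ × p₂|.
Here n̂_z ≈ +0.602; the vertex latitude is φ_max = arccos|n̂_z| ≈ 53.0°.
Check via Clairaut: cos φ_max = |cos φ₁| · sin C = cos(21.5°)·sin(139.7°) ≈ 0.602, again giving ≈ 53.0°.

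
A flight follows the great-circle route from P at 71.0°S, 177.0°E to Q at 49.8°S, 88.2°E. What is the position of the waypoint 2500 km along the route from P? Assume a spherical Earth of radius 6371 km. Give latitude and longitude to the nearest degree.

≈ 66°S, 113°E

Write both endpoints as unit vectors p₁, p₂ with components (cos φ cos λ, cos φ sin λ, sin φ).
The central angle between the endpoints is δ = arccos(p₁·p₂) ≈ 0.757 rad (43.4°). The total great-circle distance is δ·R ≈ 0.757 × 6371 ≈ 4826 km, so the target fraction is f = 2500/4826 ≈ 0.518.
Interpolate at f ≈ 0.518 with slerp weights a = sin((1−f)δ)/sin δ ≈ 0.520, b = sin(fδ)/sin δ ≈ 0.557.
p = a·p₁ + b·p₂ ≈ (-0.158, 0.368, -0.916); φ = arcsin(p_z) ≈ -66.40°, λ = atan2(p_y, p_x) ≈ 113.19°.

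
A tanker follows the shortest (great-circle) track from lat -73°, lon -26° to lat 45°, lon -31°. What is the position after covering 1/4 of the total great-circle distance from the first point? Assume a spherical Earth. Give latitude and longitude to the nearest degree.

≈ lat -44°, lon -29°

From cos δ = sin φ₁ sin φ₂ + cos φ₁ cos φ₂ cos Δλ, the central angle is δ ≈ 2.060 rad (118.1°).
Interpolate at f = 1/4 with slerp weights a = sin((1−f)δ)/sin δ ≈ 1.133, b = sin(fδ)/sin δ ≈ 0.558.
p = a·p₁ + b·p₂ ≈ (0.636, -0.348, -0.689); φ = arcsin(p_z) ≈ -43.52°, λ = atan2(p_y, p_x) ≈ -28.72°.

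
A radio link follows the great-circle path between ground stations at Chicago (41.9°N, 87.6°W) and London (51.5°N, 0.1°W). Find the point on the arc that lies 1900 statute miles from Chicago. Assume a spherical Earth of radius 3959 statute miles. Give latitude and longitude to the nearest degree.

≈ 55°N, 51°W

The haversine formula gives a central angle δ ≈ 0.997 rad (57.1°) between the endpoints. The total great-circle distance is δ·R ≈ 0.997 × 3959 ≈ 3947 mi, so the target fraction is f = 1900/3947 ≈ 0.481.
Interpolate at f ≈ 0.481 with slerp weights a = sin((1−f)δ)/sin δ ≈ 0.589, b = sin(fδ)/sin δ ≈ 0.550.
p = a·p₁ + b·p₂ ≈ (0.361, -0.438, 0.823); φ = arcsin(p_z) ≈ 55.42°, λ = atan2(p_y, p_x) ≈ -50.56°.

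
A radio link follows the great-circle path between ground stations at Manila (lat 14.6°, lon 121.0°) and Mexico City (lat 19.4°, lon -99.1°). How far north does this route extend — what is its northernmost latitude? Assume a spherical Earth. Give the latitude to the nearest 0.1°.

≈ 41.8°

The great circle lies in the plane with unit normal n̂ = (p₁ × p₂)/|p₁ × p₂|.
Here n̂_z ≈ +0.745; the vertex latitude is φ_max = arccos|n̂_z| ≈ 41.8°.
Check via Clairaut: cos φ_max = |cos φ₁| · sin C = cos(14.6°)·sin(50.4°) ≈ 0.745, again giving ≈ 41.8°.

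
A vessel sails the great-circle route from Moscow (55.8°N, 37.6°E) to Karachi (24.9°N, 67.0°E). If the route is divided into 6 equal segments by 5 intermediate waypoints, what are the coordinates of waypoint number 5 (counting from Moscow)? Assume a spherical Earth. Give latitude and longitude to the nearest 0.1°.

Write both endpoints as unit vectors p₁, p₂ with components (cos φ cos λ, cos φ sin λ, sin φ).
The central angle between the endpoints is δ = arccos(p₁·p₂) ≈ 0.656 rad (37.6°).
Interpolate at f = 5/6 with slerp weights a = sin((1−f)δ)/sin δ ≈ 0.179, b = sin(fδ)/sin δ ≈ 0.852.
p = a·p₁ + b·p₂ ≈ (0.382, 0.773, 0.507); φ = arcsin(p_z) ≈ 30.45°, λ = atan2(p_y, p_x) ≈ 63.72°.

≈ 30.5°N, 63.7°E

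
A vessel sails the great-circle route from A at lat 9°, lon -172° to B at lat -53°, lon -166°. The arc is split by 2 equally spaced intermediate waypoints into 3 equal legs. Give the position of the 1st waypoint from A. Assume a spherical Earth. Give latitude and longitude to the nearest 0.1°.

≈ lat -11.7°, lon -170.5°

Convert each endpoint to a unit vector on the sphere (x = cos φ cos λ, y = cos φ sin λ, z = sin φ).
The central angle between the endpoints is δ = arccos(p₁·p₂) ≈ 1.086 rad (62.2°).
Interpolate at f = 1/3 with slerp weights a = sin((1−f)δ)/sin δ ≈ 0.749, b = sin(fδ)/sin δ ≈ 0.400.
p = a·p₁ + b·p₂ ≈ (-0.966, -0.161, -0.203); φ = arcsin(p_z) ≈ -11.69°, λ = atan2(p_y, p_x) ≈ -170.53°.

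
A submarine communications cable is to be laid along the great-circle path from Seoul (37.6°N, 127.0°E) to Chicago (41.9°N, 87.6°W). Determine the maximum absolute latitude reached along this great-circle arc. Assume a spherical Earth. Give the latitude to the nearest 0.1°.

The great circle lies in the plane with unit normal n̂ = (p₁ × p₂)/|p₁ × p₂|.
Here n̂_z ≈ +0.336; the vertex latitude is φ_max = arccos|n̂_z| ≈ 70.4°.
Check via Clairaut: cos φ_max = |cos φ₁| · sin C = cos(37.6°)·sin(25.1°) ≈ 0.336, again giving ≈ 70.4°.

≈ 70.4°N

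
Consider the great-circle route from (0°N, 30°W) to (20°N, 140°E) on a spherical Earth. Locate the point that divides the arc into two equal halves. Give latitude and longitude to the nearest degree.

From cos δ = sin φ₁ sin φ₂ + cos φ₁ cos φ₂ cos Δλ, the central angle is δ ≈ 2.753 rad (157.7°).
Interpolate at f = 1/2 with slerp weights a = sin((1−f)δ)/sin δ ≈ 2.589, b = sin(fδ)/sin δ ≈ 2.589.
p = a·p₁ + b·p₂ ≈ (0.378, 0.269, 0.886); φ = arcsin(p_z) ≈ 62.32°, λ = atan2(p_y, p_x) ≈ 35.44°.

≈ (62°N, 35°E)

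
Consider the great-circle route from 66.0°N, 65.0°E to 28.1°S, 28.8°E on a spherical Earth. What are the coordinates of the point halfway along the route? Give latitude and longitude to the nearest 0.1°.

≈ 19.7°N, 40.0°E

Write both endpoints as unit vectors p₁, p₂ with components (cos φ cos λ, cos φ sin λ, sin φ).
The central angle between the endpoints is δ = arccos(p₁·p₂) ≈ 1.712 rad (98.1°).
Interpolate at f = 1/2 with slerp weights a = sin((1−f)δ)/sin δ ≈ 0.763, b = sin(fδ)/sin δ ≈ 0.763.
p = a·p₁ + b·p₂ ≈ (0.721, 0.605, 0.338); φ = arcsin(p_z) ≈ 19.73°, λ = atan2(p_y, p_x) ≈ 40.03°.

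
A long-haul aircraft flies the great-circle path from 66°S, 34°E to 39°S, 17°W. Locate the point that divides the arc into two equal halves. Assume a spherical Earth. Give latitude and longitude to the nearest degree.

≈ 55°S, 0°E

Write both endpoints as unit vectors p₁, p₂ with components (cos φ cos λ, cos φ sin λ, sin φ).
The central angle between the endpoints is δ = arccos(p₁·p₂) ≈ 0.686 rad (39.3°).
Interpolate at f = 1/2 with slerp weights a = sin((1−f)δ)/sin δ ≈ 0.531, b = sin(fδ)/sin δ ≈ 0.531.
p = a·p₁ + b·p₂ ≈ (0.574, 0.000, -0.819); φ = arcsin(p_z) ≈ -55.00°, λ = atan2(p_y, p_x) ≈ 0.01°.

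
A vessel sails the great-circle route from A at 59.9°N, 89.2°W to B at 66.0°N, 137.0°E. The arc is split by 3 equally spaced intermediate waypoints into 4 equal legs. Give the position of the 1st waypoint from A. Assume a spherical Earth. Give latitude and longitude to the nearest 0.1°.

Convert each endpoint to a unit vector on the sphere (x = cos φ cos λ, y = cos φ sin λ, z = sin φ).
The central angle between the endpoints is δ = arccos(p₁·p₂) ≈ 0.864 rad (49.5°).
Interpolate at f = 1/4 with slerp weights a = sin((1−f)δ)/sin δ ≈ 0.794, b = sin(fδ)/sin δ ≈ 0.282.
p = a·p₁ + b·p₂ ≈ (-0.078, -0.320, 0.944); φ = arcsin(p_z) ≈ 70.77°, λ = atan2(p_y, p_x) ≈ -103.75°.

≈ 70.8°N, 103.8°W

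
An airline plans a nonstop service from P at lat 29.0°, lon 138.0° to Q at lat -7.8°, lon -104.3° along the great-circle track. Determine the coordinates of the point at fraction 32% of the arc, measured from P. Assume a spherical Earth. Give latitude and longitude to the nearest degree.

Convert each endpoint to a unit vector on the sphere (x = cos φ cos λ, y = cos φ sin λ, z = sin φ).
The central angle between the endpoints is δ = arccos(p₁·p₂) ≈ 2.058 rad (117.9°).
Interpolate at f = 0.32 with slerp weights a = sin((1−f)δ)/sin δ ≈ 1.115, b = sin(fδ)/sin δ ≈ 0.693.
p = a·p₁ + b·p₂ ≈ (-0.895, -0.012, 0.447); φ = arcsin(p_z) ≈ 26.54°, λ = atan2(p_y, p_x) ≈ -179.21°.

≈ lat 27°, lon -179°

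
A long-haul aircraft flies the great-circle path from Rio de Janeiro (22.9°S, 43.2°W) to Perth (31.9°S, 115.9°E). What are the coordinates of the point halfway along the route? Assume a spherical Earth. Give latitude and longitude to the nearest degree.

Convert each endpoint to a unit vector on the sphere (x = cos φ cos λ, y = cos φ sin λ, z = sin φ).
The central angle between the endpoints is δ = arccos(p₁·p₂) ≈ 2.123 rad (121.7°).
Interpolate at f = 1/2 with slerp weights a = sin((1−f)δ)/sin δ ≈ 1.026, b = sin(fδ)/sin δ ≈ 1.026.
p = a·p₁ + b·p₂ ≈ (0.308, 0.137, -0.941); φ = arcsin(p_z) ≈ -70.28°, λ = atan2(p_y, p_x) ≈ 23.88°.

≈ 70°S, 24°E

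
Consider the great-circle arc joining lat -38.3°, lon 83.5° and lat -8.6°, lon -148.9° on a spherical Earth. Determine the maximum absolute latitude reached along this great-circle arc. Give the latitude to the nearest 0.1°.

≈ -48.3°

The great circle lies in the plane with unit normal n̂ = (p₁ × p₂)/|p₁ × p₂|.
Here n̂_z ≈ +0.665; the vertex latitude is φ_max = arccos|n̂_z| ≈ 48.3°.
Check via Clairaut: cos φ_max = |cos φ₁| · sin C = cos(38.3°)·sin(122.1°) ≈ 0.665, again giving ≈ 48.3°.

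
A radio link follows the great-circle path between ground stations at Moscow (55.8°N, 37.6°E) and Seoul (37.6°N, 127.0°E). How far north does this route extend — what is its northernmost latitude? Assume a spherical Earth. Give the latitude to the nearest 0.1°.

The great circle lies in the plane with unit normal n̂ = (p₁ × p₂)/|p₁ × p₂|.
Here n̂_z ≈ +0.517; the vertex latitude is φ_max = arccos|n̂_z| ≈ 58.8°.
Check via Clairaut: cos φ_max = |cos φ₁| · sin C = cos(55.8°)·sin(67.0°) ≈ 0.517, again giving ≈ 58.8°.

≈ 58.8°N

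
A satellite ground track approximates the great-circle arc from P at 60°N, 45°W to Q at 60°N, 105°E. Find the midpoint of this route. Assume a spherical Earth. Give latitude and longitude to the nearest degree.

Convert each endpoint to a unit vector on the sphere (x = cos φ cos λ, y = cos φ sin λ, z = sin φ).
The central angle between the endpoints is δ = arccos(p₁·p₂) ≈ 1.008 rad (57.8°).
Interpolate at f = 1/2 with slerp weights a = sin((1−f)δ)/sin δ ≈ 0.571, b = sin(fδ)/sin δ ≈ 0.571.
p = a·p₁ + b·p₂ ≈ (0.128, 0.074, 0.989); φ = arcsin(p_z) ≈ 81.50°, λ = atan2(p_y, p_x) ≈ 30.00°.

≈ 82°N, 30°E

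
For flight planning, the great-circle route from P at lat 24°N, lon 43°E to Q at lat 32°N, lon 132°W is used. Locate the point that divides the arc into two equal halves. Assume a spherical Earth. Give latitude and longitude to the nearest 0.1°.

≈ lat 83.9°N, lon 4.1°W

Write both endpoints as unit vectors p₁, p₂ with components (cos φ cos λ, cos φ sin λ, sin φ).
The central angle between the endpoints is δ = arccos(p₁·p₂) ≈ 2.161 rad (123.8°).
Interpolate at f = 1/2 with slerp weights a = sin((1−f)δ)/sin δ ≈ 1.061, b = sin(fδ)/sin δ ≈ 1.061.
p = a·p₁ + b·p₂ ≈ (0.107, -0.008, 0.994); φ = arcsin(p_z) ≈ 83.85°, λ = atan2(p_y, p_x) ≈ -4.08°.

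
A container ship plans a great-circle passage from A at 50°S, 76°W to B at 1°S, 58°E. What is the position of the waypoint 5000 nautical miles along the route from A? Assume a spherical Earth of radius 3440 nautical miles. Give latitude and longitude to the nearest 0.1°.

From cos δ = sin φ₁ sin φ₂ + cos φ₁ cos φ₂ cos Δλ, the central angle is δ ≈ 2.019 rad (115.7°). The total great-circle distance is δ·R ≈ 2.019 × 3440 ≈ 6944 nmi, so the target fraction is f = 5000/6944 ≈ 0.720.
Interpolate at f ≈ 0.720 with slerp weights a = sin((1−f)δ)/sin δ ≈ 0.594, b = sin(fδ)/sin δ ≈ 1.102.
p = a·p₁ + b·p₂ ≈ (0.676, 0.564, -0.474); φ = arcsin(p_z) ≈ -28.32°, λ = atan2(p_y, p_x) ≈ 39.81°.

≈ 28.3°S, 39.8°E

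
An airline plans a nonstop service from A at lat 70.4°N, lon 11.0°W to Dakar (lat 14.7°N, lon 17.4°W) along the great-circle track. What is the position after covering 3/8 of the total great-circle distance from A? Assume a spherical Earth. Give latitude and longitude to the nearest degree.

≈ lat 50°N, lon 15°W

Convert each endpoint to a unit vector on the sphere (x = cos φ cos λ, y = cos φ sin λ, z = sin φ).
The central angle between the endpoints is δ = arccos(p₁·p₂) ≈ 0.975 rad (55.8°).
Interpolate at f = 3/8 with slerp weights a = sin((1−f)δ)/sin δ ≈ 0.691, b = sin(fδ)/sin δ ≈ 0.432.
p = a·p₁ + b·p₂ ≈ (0.626, -0.169, 0.761); φ = arcsin(p_z) ≈ 49.55°, λ = atan2(p_y, p_x) ≈ -15.12°.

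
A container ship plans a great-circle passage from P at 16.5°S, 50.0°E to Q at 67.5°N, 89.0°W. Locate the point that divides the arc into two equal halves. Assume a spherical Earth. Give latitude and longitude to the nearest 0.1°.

≈ 41.8°N, 29.5°E

Write both endpoints as unit vectors p₁, p₂ with components (cos φ cos λ, cos φ sin λ, sin φ).
The central angle between the endpoints is δ = arccos(p₁·p₂) ≈ 2.140 rad (122.6°).
Interpolate at f = 1/2 with slerp weights a = sin((1−f)δ)/sin δ ≈ 1.042, b = sin(fδ)/sin δ ≈ 1.042.
p = a·p₁ + b·p₂ ≈ (0.649, 0.367, 0.667); φ = arcsin(p_z) ≈ 41.81°, λ = atan2(p_y, p_x) ≈ 29.46°.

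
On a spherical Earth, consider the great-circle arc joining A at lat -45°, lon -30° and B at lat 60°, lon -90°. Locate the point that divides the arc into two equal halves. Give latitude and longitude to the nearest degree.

Write both endpoints as unit vectors p₁, p₂ with components (cos φ cos λ, cos φ sin λ, sin φ).
The central angle between the endpoints is δ = arccos(p₁·p₂) ≈ 2.021 rad (115.8°).
Interpolate at f = 1/2 with slerp weights a = sin((1−f)δ)/sin δ ≈ 0.941, b = sin(fδ)/sin δ ≈ 0.941.
p = a·p₁ + b·p₂ ≈ (0.576, -0.803, 0.150); φ = arcsin(p_z) ≈ 8.60°, λ = atan2(p_y, p_x) ≈ -54.34°.

≈ lat 9°, lon -54°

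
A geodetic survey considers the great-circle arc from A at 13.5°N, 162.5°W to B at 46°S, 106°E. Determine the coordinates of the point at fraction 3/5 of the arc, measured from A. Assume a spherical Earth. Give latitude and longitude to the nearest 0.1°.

The haversine formula gives a central angle δ ≈ 1.757 rad (100.7°) between the endpoints.
Interpolate at f = 3/5 with slerp weights a = sin((1−f)δ)/sin δ ≈ 0.658, b = sin(fδ)/sin δ ≈ 0.885.
p = a·p₁ + b·p₂ ≈ (-0.780, 0.399, -0.483); φ = arcsin(p_z) ≈ -28.88°, λ = atan2(p_y, p_x) ≈ 152.92°.

≈ 28.9°S, 152.9°E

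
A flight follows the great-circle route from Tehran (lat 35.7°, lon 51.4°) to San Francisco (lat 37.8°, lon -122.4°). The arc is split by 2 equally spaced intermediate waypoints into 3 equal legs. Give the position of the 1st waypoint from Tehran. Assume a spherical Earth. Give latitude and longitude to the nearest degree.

Convert each endpoint to a unit vector on the sphere (x = cos φ cos λ, y = cos φ sin λ, z = sin φ).
The central angle between the endpoints is δ = arccos(p₁·p₂) ≈ 1.855 rad (106.3°).
Interpolate at f = 1/3 with slerp weights a = sin((1−f)δ)/sin δ ≈ 0.984, b = sin(fδ)/sin δ ≈ 0.604.
p = a·p₁ + b·p₂ ≈ (0.243, 0.222, 0.944); φ = arcsin(p_z) ≈ 70.80°, λ = atan2(p_y, p_x) ≈ 42.39°.

≈ lat 71°, lon 42°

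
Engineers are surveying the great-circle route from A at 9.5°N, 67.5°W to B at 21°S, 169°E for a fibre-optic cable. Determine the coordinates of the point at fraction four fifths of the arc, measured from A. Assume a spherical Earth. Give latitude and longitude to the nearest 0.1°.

≈ 20.2°S, 164.4°W

Convert each endpoint to a unit vector on the sphere (x = cos φ cos λ, y = cos φ sin λ, z = sin φ).
The central angle between the endpoints is δ = arccos(p₁·p₂) ≈ 2.174 rad (124.6°).
Interpolate at f = 4/5 with slerp weights a = sin((1−f)δ)/sin δ ≈ 0.512, b = sin(fδ)/sin δ ≈ 1.197.
p = a·p₁ + b·p₂ ≈ (-0.904, -0.253, -0.345); φ = arcsin(p_z) ≈ -20.16°, λ = atan2(p_y, p_x) ≈ -164.37°.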